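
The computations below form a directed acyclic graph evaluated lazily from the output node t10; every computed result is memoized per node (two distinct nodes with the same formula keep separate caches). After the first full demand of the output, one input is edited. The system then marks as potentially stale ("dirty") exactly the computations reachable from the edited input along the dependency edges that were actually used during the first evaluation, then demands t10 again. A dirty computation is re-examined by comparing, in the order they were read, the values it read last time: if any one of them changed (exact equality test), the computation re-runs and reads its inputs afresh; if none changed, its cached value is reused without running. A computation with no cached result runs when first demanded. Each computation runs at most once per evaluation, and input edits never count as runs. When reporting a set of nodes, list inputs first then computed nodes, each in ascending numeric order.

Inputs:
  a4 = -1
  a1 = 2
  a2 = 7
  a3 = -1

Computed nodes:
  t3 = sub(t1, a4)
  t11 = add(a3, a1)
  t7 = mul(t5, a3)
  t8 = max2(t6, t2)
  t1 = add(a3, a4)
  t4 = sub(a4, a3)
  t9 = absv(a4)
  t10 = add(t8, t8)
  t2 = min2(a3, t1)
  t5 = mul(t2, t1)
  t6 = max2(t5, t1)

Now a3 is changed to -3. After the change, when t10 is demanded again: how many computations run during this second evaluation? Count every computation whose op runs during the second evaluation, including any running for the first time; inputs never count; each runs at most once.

First demand of the output computes:
  t1 = add(-1, -1) = -2
  t2 = min2(-1, -2) = -2
  t5 = mul(-2, -2) = 4
  t6 = max2(4, -2) = 4
  t8 = max2(4, -2) = 4
  t10 = add(4, 4) = 8

After the edit, cleaning proceeds:
  t1: a read changed (a3 -1->-3) — executes, giving -4.
  t2: a read changed (a3 -1->-3; t1 -2->-4) — executes, giving -4.
  t5: a read changed (t2 -2->-4; t1 -2->-4) — executes, giving 16.
  t6: a read changed (t5 4->16; t1 -2->-4) — executes, giving 16.
  t8: a read changed (t6 4->16; t2 -2->-4) — executes, giving 16.
  t10: a read changed (t8 4->16; t8 4->16) — executes, giving 32.

6 computations run: t1, t2, t5, t6, t8, t10.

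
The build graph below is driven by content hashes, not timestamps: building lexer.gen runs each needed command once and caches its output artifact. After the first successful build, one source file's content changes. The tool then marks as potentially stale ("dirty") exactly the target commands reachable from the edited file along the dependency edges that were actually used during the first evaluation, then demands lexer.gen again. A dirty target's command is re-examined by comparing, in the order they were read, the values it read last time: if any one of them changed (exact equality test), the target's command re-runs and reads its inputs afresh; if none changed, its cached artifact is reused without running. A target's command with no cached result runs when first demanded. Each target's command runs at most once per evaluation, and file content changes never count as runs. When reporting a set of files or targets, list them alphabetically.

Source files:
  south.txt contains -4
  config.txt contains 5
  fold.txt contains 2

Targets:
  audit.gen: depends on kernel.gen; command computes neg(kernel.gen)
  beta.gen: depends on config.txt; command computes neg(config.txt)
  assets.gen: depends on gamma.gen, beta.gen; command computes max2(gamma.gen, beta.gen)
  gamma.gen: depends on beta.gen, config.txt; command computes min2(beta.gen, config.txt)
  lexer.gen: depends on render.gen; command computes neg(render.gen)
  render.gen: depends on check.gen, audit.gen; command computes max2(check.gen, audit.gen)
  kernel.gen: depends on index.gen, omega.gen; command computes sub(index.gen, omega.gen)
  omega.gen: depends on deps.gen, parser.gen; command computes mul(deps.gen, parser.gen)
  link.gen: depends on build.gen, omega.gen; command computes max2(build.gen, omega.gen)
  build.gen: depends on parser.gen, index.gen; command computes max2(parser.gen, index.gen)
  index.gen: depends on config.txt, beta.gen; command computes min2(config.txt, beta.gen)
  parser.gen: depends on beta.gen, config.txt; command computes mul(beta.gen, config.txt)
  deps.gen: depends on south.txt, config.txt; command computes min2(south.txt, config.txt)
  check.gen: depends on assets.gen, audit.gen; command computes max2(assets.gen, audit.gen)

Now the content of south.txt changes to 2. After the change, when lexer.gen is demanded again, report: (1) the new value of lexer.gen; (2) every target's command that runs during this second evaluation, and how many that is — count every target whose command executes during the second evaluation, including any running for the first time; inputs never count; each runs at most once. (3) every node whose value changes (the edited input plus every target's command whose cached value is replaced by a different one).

Initial pass — values computed on the first demand:
  beta.gen = neg(5) = -5
  deps.gen = min2(-4, 5) = -4
  gamma.gen = min2(-5, 5) = -5
  assets.gen = max2(-5, -5) = -5
  index.gen = min2(5, -5) = -5
  parser.gen = mul(-5, 5) = -25
  omega.gen = mul(-4, -25) = 100
  kernel.gen = sub(-5, 100) = -105
  audit.gen = neg(-105) = 105
  check.gen = max2(-5, 105) = 105
  render.gen = max2(105, 105) = 105
  lexer.gen = neg(105) = -105

Second demand — change propagation:
  deps.gen: re-runs because south.txt -4->2; new result 2.
  omega.gen: re-runs because deps.gen -4->2; new result -50.
  kernel.gen: re-runs because omega.gen 100->-50; new result 45.
  audit.gen: re-runs because kernel.gen -105->45; new result -45.
  check.gen: re-runs because audit.gen 105->-45; new result -5.
  render.gen: re-runs because check.gen 105->-5; audit.gen 105->-45; new result -5.
  lexer.gen: re-runs because render.gen 105->-5; new result 5.

lexer.gen now evaluates to 5.
Run set: audit.gen, check.gen, deps.gen, kernel.gen, lexer.gen, omega.gen, render.gen (7 run).
Changed values: audit.gen, check.gen, deps.gen, kernel.gen, lexer.gen, omega.gen, render.gen, south.txt.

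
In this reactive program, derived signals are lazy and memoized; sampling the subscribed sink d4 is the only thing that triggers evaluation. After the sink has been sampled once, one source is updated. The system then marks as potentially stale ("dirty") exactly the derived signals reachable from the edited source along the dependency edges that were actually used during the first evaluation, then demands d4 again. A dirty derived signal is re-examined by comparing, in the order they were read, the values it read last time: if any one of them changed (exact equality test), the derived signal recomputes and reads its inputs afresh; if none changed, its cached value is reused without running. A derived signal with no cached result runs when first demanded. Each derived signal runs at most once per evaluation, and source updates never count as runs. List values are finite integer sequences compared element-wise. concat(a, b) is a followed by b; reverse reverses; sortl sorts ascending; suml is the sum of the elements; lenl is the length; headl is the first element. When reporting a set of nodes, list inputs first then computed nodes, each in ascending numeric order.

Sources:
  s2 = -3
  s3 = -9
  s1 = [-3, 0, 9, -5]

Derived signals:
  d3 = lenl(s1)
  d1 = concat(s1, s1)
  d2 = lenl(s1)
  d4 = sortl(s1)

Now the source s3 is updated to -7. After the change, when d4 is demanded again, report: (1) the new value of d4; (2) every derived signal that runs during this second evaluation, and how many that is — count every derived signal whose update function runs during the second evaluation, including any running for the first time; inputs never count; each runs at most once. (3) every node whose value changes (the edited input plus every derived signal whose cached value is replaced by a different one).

Demanding d4 again yields [-5, -3, 0, 9].
0 derived signals run: none.
The nodes whose values change: s3.
Note the shortcut — nothing in the graph depends on s3 at all, so no recomputation happens.

First demand of the output computes:
  d4 = sortl([-3, 0, 9, -5]) = [-5, -3, 0, 9]

After the edit, cleaning proceeds:
  no node depends on s3 at all; the second demand re-runs nothing.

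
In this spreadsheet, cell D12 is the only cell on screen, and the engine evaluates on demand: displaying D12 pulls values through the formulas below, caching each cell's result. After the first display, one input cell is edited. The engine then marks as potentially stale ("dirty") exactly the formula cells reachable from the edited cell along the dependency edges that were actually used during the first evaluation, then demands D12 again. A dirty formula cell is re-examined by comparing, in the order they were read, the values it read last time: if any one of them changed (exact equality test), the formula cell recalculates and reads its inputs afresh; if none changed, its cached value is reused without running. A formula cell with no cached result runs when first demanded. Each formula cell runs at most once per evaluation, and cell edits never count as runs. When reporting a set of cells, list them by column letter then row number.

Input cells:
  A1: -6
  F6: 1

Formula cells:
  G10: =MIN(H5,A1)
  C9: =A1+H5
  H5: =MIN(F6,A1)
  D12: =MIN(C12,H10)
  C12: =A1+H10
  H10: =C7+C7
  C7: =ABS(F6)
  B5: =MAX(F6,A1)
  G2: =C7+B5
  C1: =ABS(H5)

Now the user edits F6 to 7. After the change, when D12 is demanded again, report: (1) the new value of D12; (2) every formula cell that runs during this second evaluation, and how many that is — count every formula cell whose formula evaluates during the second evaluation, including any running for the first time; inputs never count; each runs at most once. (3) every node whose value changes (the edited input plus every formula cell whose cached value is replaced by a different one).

D12 now evaluates to 8.
Run set: C7, C12, D12, H10 (4 run).
Changed values: C7, C12, D12, F6, H10.

Initial pass — values computed on the first demand:
  C7 = ABS(1) = 1
  H10 = 1 + 1 = 2
  C12 = -6 + 2 = -4
  D12 = MIN(-4, 2) = -4

Second demand — change propagation:
  C7: re-runs because F6 1->7; new result 7.
  H10: re-runs because C7 1->7; C7 1->7; new result 14.
  C12: re-runs because H10 2->14; new result 8.
  D12: re-runs because C12 -4->8; H10 2->14; new result 8.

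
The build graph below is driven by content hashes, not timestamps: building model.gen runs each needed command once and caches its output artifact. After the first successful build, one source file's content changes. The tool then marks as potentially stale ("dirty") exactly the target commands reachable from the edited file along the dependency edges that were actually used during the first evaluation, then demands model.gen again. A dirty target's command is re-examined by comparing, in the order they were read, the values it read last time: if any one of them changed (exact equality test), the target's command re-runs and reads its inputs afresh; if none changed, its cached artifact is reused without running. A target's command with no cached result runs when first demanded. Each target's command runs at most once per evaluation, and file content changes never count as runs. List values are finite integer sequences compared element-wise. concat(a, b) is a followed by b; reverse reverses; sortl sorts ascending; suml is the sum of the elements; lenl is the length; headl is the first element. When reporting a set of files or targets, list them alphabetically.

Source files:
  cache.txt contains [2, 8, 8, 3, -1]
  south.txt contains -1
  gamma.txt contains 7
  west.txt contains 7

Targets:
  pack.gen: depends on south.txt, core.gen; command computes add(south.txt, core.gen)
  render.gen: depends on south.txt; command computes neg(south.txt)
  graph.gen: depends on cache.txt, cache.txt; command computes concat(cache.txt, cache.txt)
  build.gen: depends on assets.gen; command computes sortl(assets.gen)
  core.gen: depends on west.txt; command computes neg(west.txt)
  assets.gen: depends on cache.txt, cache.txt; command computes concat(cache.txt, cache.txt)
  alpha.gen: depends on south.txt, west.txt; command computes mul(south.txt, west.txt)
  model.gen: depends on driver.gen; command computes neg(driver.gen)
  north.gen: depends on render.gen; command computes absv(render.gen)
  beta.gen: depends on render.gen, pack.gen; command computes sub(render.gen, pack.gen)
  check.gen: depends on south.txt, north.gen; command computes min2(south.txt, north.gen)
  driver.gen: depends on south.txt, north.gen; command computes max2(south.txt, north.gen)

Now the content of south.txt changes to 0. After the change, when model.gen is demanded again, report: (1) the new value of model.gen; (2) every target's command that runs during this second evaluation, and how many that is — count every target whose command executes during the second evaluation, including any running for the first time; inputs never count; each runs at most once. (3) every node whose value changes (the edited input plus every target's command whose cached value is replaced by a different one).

model.gen now evaluates to 0.
Run set: driver.gen, model.gen, north.gen, render.gen (4 run).
Changed values: driver.gen, model.gen, north.gen, render.gen, south.txt.

Initial pass — values computed on the first demand:
  render.gen = neg(-1) = 1
  north.gen = absv(1) = 1
  driver.gen = max2(-1, 1) = 1
  model.gen = neg(1) = -1

Second demand — change propagation:
  render.gen: re-runs because south.txt -1->0; new result 0.
  north.gen: re-runs because render.gen 1->0; new result 0.
  driver.gen: re-runs because south.txt -1->0; north.gen 1->0; new result 0.
  model.gen: re-runs because driver.gen 1->0; new result 0.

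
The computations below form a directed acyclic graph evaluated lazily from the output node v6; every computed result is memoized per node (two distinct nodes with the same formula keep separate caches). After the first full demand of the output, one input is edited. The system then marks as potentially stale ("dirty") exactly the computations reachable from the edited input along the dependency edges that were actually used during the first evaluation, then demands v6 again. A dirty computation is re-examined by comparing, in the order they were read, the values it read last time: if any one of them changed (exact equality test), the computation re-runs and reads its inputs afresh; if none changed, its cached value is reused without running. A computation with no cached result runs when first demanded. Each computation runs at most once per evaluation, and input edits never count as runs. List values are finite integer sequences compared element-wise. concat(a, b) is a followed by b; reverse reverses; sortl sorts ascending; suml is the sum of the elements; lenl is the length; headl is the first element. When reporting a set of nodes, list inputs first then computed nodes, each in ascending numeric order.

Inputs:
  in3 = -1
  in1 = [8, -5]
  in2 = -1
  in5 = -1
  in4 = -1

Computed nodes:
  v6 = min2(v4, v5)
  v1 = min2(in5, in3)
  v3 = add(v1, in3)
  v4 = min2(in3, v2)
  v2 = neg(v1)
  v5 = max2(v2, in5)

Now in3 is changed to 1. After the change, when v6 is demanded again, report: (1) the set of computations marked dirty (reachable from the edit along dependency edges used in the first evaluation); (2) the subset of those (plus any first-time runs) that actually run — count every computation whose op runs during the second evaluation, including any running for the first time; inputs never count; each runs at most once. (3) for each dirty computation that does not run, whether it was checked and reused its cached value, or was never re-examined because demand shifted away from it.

First demand of the output computes:
  v1 = min2(-1, -1) = -1
  v2 = neg(-1) = 1
  v4 = min2(-1, 1) = -1
  v5 = max2(1, -1) = 1
  v6 = min2(-1, 1) = -1

After the edit, cleaning proceeds:
  v1: a read changed (in3 -1->1) — executes, giving -1 — identical to its old value.
  v2: dirty, but its reads are unchanged (v1 unchanged); cached 1 stands.
  v4: a read changed (in3 -1->1) — executes, giving 1.
  v5: dirty, but its reads are unchanged (v2 unchanged, in5 unchanged); cached 1 stands.
  v6: a read changed (v4 -1->1) — executes, giving 1.

Note where the cutoff bites: v2 is checked, finds nothing changed, and keeps its cache.

The edit dirties: v1, v2, v4, v5, v6.
3 computations run: v1, v4, v6.
Cache hits after checking: v2, v5.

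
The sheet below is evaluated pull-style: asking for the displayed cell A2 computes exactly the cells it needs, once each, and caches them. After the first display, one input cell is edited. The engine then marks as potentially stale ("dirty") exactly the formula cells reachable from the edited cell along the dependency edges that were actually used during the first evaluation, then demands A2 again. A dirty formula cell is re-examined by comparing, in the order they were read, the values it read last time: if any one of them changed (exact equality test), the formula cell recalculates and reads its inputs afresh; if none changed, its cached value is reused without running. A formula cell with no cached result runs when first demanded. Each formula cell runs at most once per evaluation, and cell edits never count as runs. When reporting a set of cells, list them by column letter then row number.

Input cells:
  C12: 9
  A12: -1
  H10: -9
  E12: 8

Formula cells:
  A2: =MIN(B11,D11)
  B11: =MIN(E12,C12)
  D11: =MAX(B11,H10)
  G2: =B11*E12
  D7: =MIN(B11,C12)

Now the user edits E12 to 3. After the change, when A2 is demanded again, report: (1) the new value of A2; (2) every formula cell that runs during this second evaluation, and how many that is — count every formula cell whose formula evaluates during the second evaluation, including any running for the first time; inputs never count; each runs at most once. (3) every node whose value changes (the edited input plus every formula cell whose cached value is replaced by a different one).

Demanding A2 again yields 3.
3 formula cells run: A2, B11, D11.
The nodes whose values change: A2, B11, D11, E12.

First demand of the output computes:
  B11 = MIN(8, 9) = 8
  D11 = MAX(8, -9) = 8
  A2 = MIN(8, 8) = 8

After the edit, cleaning proceeds:
  B11: a read changed (E12 8->3) — executes, giving 3.
  D11: a read changed (B11 8->3) — executes, giving 3.
  A2: a read changed (B11 8->3; D11 8->3) — executes, giving 3.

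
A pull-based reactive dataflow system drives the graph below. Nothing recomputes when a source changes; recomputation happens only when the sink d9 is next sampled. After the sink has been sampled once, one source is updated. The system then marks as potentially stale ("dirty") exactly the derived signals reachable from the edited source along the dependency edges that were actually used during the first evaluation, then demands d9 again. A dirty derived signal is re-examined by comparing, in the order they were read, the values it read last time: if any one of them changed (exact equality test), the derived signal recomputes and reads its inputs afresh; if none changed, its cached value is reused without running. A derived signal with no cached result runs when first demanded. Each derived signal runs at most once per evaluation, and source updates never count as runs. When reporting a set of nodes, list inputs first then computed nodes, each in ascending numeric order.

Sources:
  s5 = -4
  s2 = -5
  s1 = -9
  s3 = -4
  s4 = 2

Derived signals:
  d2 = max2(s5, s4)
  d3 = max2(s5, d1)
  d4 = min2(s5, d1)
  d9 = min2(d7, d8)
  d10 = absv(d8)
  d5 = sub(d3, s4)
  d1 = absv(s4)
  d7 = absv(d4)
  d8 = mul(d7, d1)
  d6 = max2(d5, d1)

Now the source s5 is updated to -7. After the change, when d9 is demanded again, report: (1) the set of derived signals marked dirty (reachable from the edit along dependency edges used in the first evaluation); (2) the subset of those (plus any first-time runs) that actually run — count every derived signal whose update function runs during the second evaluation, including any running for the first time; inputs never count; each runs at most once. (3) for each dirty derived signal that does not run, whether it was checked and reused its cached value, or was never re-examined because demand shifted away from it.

Marked dirty: d4, d7, d8, d9.
Derived signals that run: d4, d7, d8, d9 — 4 in total.
Every dirty derived signal ran.

First evaluation (everything demanded from the output):
  d1 = absv(2) = 2
  d4 = min2(-4, 2) = -4
  d7 = absv(-4) = 4
  d8 = mul(4, 2) = 8
  d9 = min2(4, 8) = 4

Propagation after the edit:
  d4: runs — s5 -4->-7; result -7.
  d7: runs — d4 -4->-7; result 7.
  d8: runs — d7 4->7; result 14.
  d9: runs — d7 4->7; d8 8->14; result 7.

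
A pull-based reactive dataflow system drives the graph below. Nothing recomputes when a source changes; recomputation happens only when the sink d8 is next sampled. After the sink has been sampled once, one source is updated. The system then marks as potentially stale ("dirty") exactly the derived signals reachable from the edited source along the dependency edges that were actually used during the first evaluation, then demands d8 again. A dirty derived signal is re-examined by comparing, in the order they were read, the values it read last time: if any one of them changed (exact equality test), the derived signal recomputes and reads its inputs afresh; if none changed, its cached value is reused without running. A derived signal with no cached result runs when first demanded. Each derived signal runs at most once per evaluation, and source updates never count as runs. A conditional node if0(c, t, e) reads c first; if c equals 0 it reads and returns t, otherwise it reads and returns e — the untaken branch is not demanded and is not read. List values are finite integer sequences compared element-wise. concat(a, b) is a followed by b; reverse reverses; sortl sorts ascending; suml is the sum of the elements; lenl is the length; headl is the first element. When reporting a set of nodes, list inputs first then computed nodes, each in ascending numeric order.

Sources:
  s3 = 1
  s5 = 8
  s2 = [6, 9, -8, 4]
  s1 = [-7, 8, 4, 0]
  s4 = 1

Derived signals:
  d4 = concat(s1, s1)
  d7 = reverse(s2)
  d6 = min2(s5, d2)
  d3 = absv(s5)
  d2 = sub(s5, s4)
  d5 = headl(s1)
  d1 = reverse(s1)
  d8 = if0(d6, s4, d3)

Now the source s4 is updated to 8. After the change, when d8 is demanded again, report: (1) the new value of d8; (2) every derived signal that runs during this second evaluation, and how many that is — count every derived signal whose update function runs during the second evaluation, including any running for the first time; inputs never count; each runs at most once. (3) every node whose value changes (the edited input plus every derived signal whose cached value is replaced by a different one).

New value of d8: 8.
Derived signals that run: d2, d6, d8 — 3 in total.
Values that change: s4, d2, d6.

First evaluation (everything demanded from the output):
  d2 = sub(8, 1) = 7
  d3 = absv(8) = 8
  d6 = min2(8, 7) = 7
  d8 = if0(d6=7 -> else branch d3) = 8

Propagation after the edit:
  d2: runs — s4 1->8; result 0.
  d6: runs — d2 7->0; result 0.
  d8: runs — d6 7->0; result 8 (same value as before).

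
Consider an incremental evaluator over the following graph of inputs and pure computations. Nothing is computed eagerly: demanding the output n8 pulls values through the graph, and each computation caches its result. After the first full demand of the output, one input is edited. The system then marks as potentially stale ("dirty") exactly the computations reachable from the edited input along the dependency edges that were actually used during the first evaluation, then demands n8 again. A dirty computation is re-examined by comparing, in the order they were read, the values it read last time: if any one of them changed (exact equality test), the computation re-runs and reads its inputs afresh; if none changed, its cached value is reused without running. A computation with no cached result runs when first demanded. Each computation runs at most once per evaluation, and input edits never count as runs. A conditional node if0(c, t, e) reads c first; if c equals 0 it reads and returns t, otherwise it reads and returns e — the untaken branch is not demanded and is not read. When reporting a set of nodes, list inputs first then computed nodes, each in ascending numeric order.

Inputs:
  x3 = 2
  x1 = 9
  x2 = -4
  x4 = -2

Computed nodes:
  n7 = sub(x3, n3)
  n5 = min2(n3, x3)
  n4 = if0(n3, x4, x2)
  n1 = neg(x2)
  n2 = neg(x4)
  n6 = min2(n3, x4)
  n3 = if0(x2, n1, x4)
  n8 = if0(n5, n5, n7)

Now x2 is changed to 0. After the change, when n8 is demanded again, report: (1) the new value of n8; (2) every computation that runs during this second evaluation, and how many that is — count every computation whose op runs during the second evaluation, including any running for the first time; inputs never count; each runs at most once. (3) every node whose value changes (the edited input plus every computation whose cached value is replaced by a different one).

n8 now evaluates to 0.
Run set: n1, n3, n5, n8 (4 run).
Changed values: x2, n3, n5, n8.
The important point: the flipped condition redirects demand; n7 is left stale, never re-checked.

Initial pass — values computed on the first demand:
  n3 = if0(x2=-4 -> else branch x4) = -2
  n5 = min2(-2, 2) = -2
  n7 = sub(2, -2) = 4
  n8 = if0(n5=-2 -> else branch n7) = 4

Second demand — change propagation:
  n1: newly demanded (no cache) — executes and yields 0.
  n3: re-runs because x2 -4->0; new result 0.
  n5: re-runs because n3 -2->0; new result 0.
  n7: dirty yet unreached — the second evaluation never asks for it.
  n8: re-runs because n5 -2->0; new result 0.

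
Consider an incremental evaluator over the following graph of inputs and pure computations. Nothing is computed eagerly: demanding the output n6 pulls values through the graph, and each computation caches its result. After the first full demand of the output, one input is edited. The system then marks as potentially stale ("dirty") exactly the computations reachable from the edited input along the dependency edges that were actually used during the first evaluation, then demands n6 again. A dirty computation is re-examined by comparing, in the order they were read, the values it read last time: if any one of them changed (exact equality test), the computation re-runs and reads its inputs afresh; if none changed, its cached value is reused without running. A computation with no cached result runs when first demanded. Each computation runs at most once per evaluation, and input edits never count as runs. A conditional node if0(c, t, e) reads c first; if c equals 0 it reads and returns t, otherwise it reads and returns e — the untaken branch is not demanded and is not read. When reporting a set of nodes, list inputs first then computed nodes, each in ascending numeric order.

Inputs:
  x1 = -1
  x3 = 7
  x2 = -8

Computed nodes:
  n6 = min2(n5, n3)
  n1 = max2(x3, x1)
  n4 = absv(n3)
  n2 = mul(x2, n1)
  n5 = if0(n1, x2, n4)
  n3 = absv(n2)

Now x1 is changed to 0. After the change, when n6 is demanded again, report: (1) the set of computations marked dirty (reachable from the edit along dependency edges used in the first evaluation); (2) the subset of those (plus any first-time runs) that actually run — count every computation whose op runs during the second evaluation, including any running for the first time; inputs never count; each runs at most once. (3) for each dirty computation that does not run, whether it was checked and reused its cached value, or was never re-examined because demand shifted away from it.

Initial pass — values computed on the first demand:
  n1 = max2(7, -1) = 7
  n2 = mul(-8, 7) = -56
  n3 = absv(-56) = 56
  n4 = absv(56) = 56
  n5 = if0(n1=7 -> else branch n4) = 56
  n6 = min2(56, 56) = 56

Second demand — change propagation:
  n1: re-runs because x1 -1->0; new result 7 (unchanged).
  n2: re-examined; everything it read last time is the same (x2 unchanged, n1 unchanged) — cache -56 kept, no run.
  n3: re-examined; everything it read last time is the same (n2 unchanged) — cache 56 kept, no run.
  n4: re-examined; everything it read last time is the same (n3 unchanged) — cache 56 kept, no run.
  n5: re-examined; everything it read last time is the same (n1 unchanged, n4 unchanged) — cache 56 kept, no run.
  n6: re-examined; everything it read last time is the same (n5 unchanged, n3 unchanged) — cache 56 kept, no run.

The important point: n1 recomputes to an identical value, and the output ends up unchanged.

Dirty set: n1, n2, n3, n4, n5, n6.
Run set: n1 (1 run).
Re-examined without running (cache reused): n2, n3, n4, n5, n6.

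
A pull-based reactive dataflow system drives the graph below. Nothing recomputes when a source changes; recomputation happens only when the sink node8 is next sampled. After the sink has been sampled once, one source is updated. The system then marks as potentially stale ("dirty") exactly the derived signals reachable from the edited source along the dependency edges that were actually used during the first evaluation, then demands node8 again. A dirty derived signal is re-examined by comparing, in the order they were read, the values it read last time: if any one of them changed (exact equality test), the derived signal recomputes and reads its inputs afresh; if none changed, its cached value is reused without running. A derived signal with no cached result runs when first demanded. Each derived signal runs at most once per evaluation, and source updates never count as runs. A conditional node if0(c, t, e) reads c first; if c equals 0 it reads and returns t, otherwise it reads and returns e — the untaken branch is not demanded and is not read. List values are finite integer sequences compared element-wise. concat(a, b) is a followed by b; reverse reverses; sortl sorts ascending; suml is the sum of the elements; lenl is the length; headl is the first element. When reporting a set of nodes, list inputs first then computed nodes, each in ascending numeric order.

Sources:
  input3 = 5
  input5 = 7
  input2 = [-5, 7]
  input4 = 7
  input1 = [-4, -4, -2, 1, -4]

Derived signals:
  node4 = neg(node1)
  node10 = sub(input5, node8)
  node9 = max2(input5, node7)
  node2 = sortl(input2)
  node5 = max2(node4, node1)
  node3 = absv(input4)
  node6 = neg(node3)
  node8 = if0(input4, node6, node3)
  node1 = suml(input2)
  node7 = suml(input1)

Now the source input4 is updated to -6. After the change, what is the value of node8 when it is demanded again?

New value of node8: 6.

First evaluation (everything demanded from the output):
  node3 = absv(7) = 7
  node8 = if0(input4=7 -> else branch node3) = 7

Propagation after the edit:
  node3: runs — input4 7->-6; result 6.
  node8: runs — input4 7->-6; node3 7->6; result 6.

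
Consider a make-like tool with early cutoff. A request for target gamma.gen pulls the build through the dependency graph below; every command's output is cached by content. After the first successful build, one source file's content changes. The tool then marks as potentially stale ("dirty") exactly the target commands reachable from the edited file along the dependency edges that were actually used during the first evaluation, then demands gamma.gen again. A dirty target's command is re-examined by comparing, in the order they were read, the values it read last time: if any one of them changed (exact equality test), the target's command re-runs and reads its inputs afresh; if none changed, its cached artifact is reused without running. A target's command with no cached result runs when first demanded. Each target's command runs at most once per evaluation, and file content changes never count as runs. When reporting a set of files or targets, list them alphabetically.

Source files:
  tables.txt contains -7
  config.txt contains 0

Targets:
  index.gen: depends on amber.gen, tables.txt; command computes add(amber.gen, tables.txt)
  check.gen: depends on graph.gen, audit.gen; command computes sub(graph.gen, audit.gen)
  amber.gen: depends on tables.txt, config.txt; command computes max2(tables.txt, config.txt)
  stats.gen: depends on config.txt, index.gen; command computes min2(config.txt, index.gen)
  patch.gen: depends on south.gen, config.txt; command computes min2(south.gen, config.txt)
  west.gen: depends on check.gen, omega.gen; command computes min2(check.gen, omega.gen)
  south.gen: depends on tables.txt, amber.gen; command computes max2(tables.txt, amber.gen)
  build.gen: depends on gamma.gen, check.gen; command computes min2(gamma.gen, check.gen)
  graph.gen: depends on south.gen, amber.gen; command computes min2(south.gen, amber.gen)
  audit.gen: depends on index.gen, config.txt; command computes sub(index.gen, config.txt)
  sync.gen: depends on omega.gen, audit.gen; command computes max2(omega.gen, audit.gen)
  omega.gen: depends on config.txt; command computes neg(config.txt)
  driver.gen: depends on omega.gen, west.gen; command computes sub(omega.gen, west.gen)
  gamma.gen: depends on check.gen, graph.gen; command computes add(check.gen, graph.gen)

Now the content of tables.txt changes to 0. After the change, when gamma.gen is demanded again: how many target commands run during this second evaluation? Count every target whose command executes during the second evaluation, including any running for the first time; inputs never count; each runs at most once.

First demand of the output computes:
  amber.gen = max2(-7, 0) = 0
  index.gen = add(0, -7) = -7
  audit.gen = sub(-7, 0) = -7
  south.gen = max2(-7, 0) = 0
  graph.gen = min2(0, 0) = 0
  check.gen = sub(0, -7) = 7
  gamma.gen = add(7, 0) = 7

After the edit, cleaning proceeds:
  amber.gen: a read changed (tables.txt -7->0) — executes, giving 0 — identical to its old value.
  index.gen: a read changed (tables.txt -7->0) — executes, giving 0.
  audit.gen: a read changed (index.gen -7->0) — executes, giving 0.
  south.gen: a read changed (tables.txt -7->0) — executes, giving 0 — identical to its old value.
  graph.gen: dirty, but its reads are unchanged (south.gen unchanged, amber.gen unchanged); cached 0 stands.
  check.gen: a read changed (audit.gen -7->0) — executes, giving 0.
  gamma.gen: a read changed (check.gen 7->0) — executes, giving 0.

Note where the cutoff bites: graph.gen is checked, finds nothing changed, and keeps its cache.

6 target commands run: amber.gen, audit.gen, check.gen, gamma.gen, index.gen, south.gen.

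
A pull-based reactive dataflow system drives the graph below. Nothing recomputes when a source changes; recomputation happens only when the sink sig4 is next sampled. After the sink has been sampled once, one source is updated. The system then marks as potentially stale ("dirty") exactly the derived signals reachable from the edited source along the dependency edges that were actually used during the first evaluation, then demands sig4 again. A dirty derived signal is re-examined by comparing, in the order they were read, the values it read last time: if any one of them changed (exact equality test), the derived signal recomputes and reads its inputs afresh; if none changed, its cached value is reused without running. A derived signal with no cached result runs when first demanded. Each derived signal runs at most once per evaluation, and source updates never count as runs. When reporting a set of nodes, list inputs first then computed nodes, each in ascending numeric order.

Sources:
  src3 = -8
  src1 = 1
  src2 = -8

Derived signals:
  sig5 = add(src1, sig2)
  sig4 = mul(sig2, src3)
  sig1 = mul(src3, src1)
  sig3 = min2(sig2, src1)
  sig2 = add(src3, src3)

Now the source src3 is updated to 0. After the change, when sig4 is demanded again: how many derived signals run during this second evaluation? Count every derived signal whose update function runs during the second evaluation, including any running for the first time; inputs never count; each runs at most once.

First evaluation (everything demanded from the output):
  sig2 = add(-8, -8) = -16
  sig4 = mul(-16, -8) = 128

Propagation after the edit:
  sig2: runs — src3 -8->0; src3 -8->0; result 0.
  sig4: runs — sig2 -16->0; src3 -8->0; result 0.

Derived signals that run: sig2, sig4 — 2 in total.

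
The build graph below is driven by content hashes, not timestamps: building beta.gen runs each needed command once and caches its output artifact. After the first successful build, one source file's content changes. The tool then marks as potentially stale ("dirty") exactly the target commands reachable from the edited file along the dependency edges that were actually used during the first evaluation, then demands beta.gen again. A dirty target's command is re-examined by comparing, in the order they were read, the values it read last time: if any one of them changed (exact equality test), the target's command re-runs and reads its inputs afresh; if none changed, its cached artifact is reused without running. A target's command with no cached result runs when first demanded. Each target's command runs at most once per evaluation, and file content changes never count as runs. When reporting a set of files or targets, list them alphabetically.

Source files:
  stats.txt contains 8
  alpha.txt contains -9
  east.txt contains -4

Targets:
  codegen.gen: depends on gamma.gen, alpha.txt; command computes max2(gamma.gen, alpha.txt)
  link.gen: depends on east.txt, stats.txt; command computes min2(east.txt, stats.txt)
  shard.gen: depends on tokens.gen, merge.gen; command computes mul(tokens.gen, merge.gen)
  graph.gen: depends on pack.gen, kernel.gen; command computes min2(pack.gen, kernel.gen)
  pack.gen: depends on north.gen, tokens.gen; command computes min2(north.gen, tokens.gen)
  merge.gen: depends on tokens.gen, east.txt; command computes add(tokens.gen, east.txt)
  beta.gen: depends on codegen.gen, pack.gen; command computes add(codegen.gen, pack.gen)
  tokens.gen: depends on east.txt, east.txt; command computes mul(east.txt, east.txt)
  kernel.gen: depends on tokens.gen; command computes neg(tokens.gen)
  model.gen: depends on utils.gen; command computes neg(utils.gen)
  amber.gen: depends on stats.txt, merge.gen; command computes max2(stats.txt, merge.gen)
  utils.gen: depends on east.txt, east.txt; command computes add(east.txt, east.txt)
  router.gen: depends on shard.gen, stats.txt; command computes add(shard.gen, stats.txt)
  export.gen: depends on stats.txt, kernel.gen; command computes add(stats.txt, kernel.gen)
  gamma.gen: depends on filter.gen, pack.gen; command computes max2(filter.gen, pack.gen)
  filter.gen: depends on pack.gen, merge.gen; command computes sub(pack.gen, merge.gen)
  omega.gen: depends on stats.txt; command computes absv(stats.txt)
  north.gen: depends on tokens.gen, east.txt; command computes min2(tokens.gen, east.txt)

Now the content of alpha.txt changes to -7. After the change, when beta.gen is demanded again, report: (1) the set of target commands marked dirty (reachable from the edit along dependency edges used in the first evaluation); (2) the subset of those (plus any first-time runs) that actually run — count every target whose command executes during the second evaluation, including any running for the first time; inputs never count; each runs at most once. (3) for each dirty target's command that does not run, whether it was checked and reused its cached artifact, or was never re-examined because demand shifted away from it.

Dirty set: beta.gen, codegen.gen.
Run set: codegen.gen (1 run).
Re-examined without running (cache reused): beta.gen.
The important point: codegen.gen recomputes to an identical value, and the output ends up unchanged.

Initial pass — values computed on the first demand:
  tokens.gen = mul(-4, -4) = 16
  merge.gen = add(16, -4) = 12
  north.gen = min2(16, -4) = -4
  pack.gen = min2(-4, 16) = -4
  filter.gen = sub(-4, 12) = -16
  gamma.gen = max2(-16, -4) = -4
  codegen.gen = max2(-4, -9) = -4
  beta.gen = add(-4, -4) = -8

Second demand — change propagation:
  codegen.gen: re-runs because alpha.txt -9->-7; new result -4 (unchanged).
  beta.gen: re-examined; everything it read last time is the same (codegen.gen unchanged, pack.gen unchanged) — cache -8 kept, no run.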